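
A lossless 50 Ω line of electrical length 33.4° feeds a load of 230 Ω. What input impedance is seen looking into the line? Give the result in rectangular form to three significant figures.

tan(βl) = tan(33.4°) = 0.659
Z_in = Z_0·(Z_L + jZ_0·tanβl)/(Z_0 + jZ_L·tanβl)
     = 50·(230 + j33)/(50 + j152)

Z_in ≈ 32.4 − j65.2 Ω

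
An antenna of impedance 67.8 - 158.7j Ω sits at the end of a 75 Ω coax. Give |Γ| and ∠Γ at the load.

Γ = (Z_L − Z_0)/(Z_L + Z_0) = (-7.2 − j158.7)/(142.8 − j158.7)
|Γ| = 159/213 = 0.744

Γ ≈ 0.744 ∠ -44.6°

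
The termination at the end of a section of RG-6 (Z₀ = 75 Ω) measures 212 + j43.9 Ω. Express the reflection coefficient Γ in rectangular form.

Γ = (Z_L − Z_0)/(Z_L + Z_0) = (137 + j43.9)/(287 + j43.9)

Γ ≈ 0.489 + j0.0781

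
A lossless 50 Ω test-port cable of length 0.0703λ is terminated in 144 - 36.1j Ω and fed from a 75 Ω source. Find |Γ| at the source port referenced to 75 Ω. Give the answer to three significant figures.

|Γ| ≈ 0.47

βl = 2π × 0.0703 = 25.3°
tan(βl) = 0.473
Z_in = Z_0·(Z_L + jZ_0·tanβl)/(Z_0 + jZ_L·tanβl) = 48.2 − j58.2 Ω
Γ_s = (Z_in − Z_s)/(Z_in + Z_s) = (-26.8 − j58.2)/(123 − j58.2), |Γ_s| = 0.47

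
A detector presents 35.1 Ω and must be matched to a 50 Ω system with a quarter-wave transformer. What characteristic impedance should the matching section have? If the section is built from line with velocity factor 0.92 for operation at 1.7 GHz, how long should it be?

Z_qwt ≈ 41.9 Ω; length ≈ 4.06 cm

Z_qwt = √(Z_0·R_L) = √(50 × 35.1) = √1755
λ = 0.92·c/f = 0.162 m, so l = λ/4 = 0.0406 m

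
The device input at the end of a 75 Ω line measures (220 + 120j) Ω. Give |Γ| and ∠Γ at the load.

Γ = (Z_L − Z_0)/(Z_L + Z_0) = (145 + j120)/(295 + j120)
|Γ| = 188/318 = 0.591

Γ ≈ 0.591 ∠ 17.5°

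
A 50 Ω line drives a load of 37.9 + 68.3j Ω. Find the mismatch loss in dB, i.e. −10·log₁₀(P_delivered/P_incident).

Γ = (-12.1 + j68.3)/(87.9 + j68.3), |Γ| = 0.623
|Γ|² = 0.388, so P_del/P_inc = 1 − |Γ|² = 0.612
ML = −10·log₁₀(1 − |Γ|²)

mismatch loss ≈ 2.13 dB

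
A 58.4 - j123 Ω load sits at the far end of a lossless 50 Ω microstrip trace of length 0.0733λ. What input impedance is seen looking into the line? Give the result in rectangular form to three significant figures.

Z_in ≈ 13.8 − j47.8 Ω

βl = 2π × 0.0733 = 26.4°
tan(βl) = tan(26.4°) = 0.496
Z_in = Z_0·(Z_L + jZ_0·tanβl)/(Z_0 + jZ_L·tanβl)
     = 50·(58.4 − j98.2)/(111 + j29)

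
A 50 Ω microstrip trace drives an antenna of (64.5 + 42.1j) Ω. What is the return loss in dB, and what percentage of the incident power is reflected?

Γ = (14.5 + j42.1)/(114.5 + j42.1), |Γ| = 0.365
RL = −20·log₁₀(0.365) = 8.75 dB
P_refl/P_inc = |Γ|² = 0.133

RL ≈ 8.75 dB; 13.3% of incident power reflected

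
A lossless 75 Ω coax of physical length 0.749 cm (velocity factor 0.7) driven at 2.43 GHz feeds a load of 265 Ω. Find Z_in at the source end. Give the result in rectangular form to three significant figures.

λ = v/f = 0.7·c / 2.43 GHz = 0.0864 m
βl = 2π·l/λ = 2π × 0.0867 = 31.2°
tan(βl) = tan(31.2°) = 0.606
Z_in = Z_0·(Z_L + jZ_0·tanβl)/(Z_0 + jZ_L·tanβl)
     = 75·(265 + j45.4)/(75 + j160)

Z_in ≈ 64.9 − j93.5 Ω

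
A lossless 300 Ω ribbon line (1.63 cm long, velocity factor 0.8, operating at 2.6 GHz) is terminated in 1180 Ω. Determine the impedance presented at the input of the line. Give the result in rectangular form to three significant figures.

Z_in ≈ 93.6 − j137 Ω

λ = v/f = 0.8·c / 2.6 GHz = 0.0923 m
βl = 2π·l/λ = 2π × 0.177 = 63.6°
tan(βl) = tan(63.6°) = 2.01
Z_in = Z_0·(Z_L + jZ_0·tanβl)/(Z_0 + jZ_L·tanβl)
     = 300·(1180 + j604)/(300 + j2370)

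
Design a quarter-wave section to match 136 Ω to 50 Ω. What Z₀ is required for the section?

Z_qwt ≈ 82.5 Ω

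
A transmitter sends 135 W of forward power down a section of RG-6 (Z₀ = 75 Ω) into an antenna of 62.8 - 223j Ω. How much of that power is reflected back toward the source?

P_reflected ≈ 98 W

|Γ| = |(-12.2 − j223)/(137.8 − j223)| = 0.852
|Γ|² = 0.726
P_refl = |Γ|²·P_inc = 98 W, P_del = (1 − |Γ|²)·P_inc = 37 W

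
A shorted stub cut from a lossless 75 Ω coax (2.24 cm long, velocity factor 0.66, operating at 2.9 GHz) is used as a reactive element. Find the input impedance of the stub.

Z_in ≈ −j140 Ω

λ = v/f = 0.66·c / 2.9 GHz = 0.0683 m
βl = 2π·l/λ = 2π × 0.328 = 118°
tan(βl) = -1.87
For a shorted stub, Z_in = jZ_0·tan(βl)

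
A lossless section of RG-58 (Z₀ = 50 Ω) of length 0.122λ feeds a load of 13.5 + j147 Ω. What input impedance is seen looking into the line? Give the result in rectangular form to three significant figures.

Z_in ≈ 7.61 − j105 Ω

βl = 2π × 0.122 = 43.9°
tan(βl) = tan(43.9°) = 0.963
Z_in = Z_0·(Z_L + jZ_0·tanβl)/(Z_0 + jZ_L·tanβl)
     = 50·(13.5 + j195)/(-91.6 + j13)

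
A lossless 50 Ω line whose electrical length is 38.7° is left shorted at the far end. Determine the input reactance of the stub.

X_in ≈ 40.1 Ω (inductive)

tan(βl) = 0.801
For a shorted stub, Z_in = jZ_0·tan(βl)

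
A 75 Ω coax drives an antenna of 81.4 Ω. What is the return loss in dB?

Γ = (81.4 − 75)/(81.4 + 75) = 0.0409
RL = −20·log₁₀|Γ| = −20·log₁₀(0.0409)

RL ≈ 27.8 dB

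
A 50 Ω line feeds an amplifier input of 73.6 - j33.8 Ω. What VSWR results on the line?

VSWR ≈ 1.95

Γ = (Z_L − Z_0)/(Z_L + Z_0) = (23.6 − j33.8)/(123.6 − j33.8)
|Γ| = 41.2/128 = 0.322
VSWR = (1 + |Γ|)/(1 − |Γ|) = 1.32/0.678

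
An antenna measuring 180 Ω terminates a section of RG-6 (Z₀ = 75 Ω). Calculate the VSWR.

VSWR ≈ 2.4

For a purely resistive load, VSWR = R_L/Z_0 or Z_0/R_L (whichever > 1) = 180/75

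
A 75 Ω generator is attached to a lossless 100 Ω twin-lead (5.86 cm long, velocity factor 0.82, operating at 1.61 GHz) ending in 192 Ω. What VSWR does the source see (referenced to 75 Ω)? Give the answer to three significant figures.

λ = v/f = 0.82·c / 1.61 GHz = 0.153 m
βl = 2π·l/λ = 2π × 0.384 = 138°
tan(βl) = -0.898
Z_in = Z_0·(Z_L + jZ_0·tanβl)/(Z_0 + jZ_L·tanβl) = 87.3 + j60.7 Ω
Γ_s = (Z_in − Z_s)/(Z_in + Z_s) = (12.3 + j60.7)/(162 + j60.7), |Γ_s| = 0.358
VSWR = (1 + |Γ_s|)/(1 − |Γ_s|)

VSWR ≈ 2.11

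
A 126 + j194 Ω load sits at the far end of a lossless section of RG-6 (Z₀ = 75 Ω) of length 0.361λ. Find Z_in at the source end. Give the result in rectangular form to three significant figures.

βl = 2π × 0.361 = 130°
tan(βl) = tan(130°) = -1.19
Z_in = Z_0·(Z_L + jZ_0·tanβl)/(Z_0 + jZ_L·tanβl)
     = 75·(126 + j104)/(307 − j150)

Z_in ≈ 14.7 + j32.8 Ω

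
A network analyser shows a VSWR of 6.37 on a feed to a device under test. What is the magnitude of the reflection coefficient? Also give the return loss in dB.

|Γ| = (S − 1)/(S + 1) = (6.37 − 1)/(6.37 + 1) = 5.37/7.37
RL = −20·log₁₀|Γ| = −20·log₁₀(0.729)

|Γ| ≈ 0.729; return loss ≈ 2.75 dB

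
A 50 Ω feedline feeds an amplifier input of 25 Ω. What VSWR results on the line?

VSWR ≈ 2

Γ = (25 − 50)/(25 + 50) = -0.333
VSWR = (1 + 0.333)/(1 − 0.333)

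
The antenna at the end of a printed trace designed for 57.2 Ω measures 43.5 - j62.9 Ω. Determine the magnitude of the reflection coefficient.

|Γ| ≈ 0.542

Γ = (Z_L − Z_0)/(Z_L + Z_0) = (-13.7 − j62.9)/(100.7 − j62.9)
|Γ| = 64.4/119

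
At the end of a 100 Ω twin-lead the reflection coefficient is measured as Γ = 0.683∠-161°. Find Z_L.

Z_L = Z_0·(1 + Γ)/(1 − Γ) = 100·(0.354 − j0.222)/(1.65 + j0.222)

Z_L ≈ 19.3 − j16.1 Ω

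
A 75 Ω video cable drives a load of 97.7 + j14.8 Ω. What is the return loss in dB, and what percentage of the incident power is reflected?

Γ = (22.7 + j14.8)/(172.7 + j14.8), |Γ| = 0.156
RL = −20·log₁₀(0.156) = 16.1 dB
P_refl/P_inc = |Γ|² = 0.0244

RL ≈ 16.1 dB; 2.44% of incident power reflected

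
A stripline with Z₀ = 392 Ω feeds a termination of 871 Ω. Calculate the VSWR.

VSWR ≈ 2.22

Γ = (871 − 392)/(871 + 392) = 0.379
VSWR = (1 + 0.379)/(1 − 0.379)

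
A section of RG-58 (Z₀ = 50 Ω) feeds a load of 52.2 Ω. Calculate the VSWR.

VSWR ≈ 1.04

Γ = (52.2 − 50)/(52.2 + 50) = 0.0215
VSWR = (1 + 0.0215)/(1 − 0.0215)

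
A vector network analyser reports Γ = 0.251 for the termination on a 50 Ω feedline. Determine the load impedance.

Z_L ≈ 83.5 Ω

Z_L = Z_0·(1 + Γ)/(1 − Γ) = 50·(1.25)/(0.749)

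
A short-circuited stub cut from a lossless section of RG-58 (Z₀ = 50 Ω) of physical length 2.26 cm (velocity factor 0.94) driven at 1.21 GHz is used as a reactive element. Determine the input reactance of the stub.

X_in ≈ 34.9 Ω (inductive)

λ = v/f = 0.94·c / 1.21 GHz = 0.233 m
βl = 2π·l/λ = 2π × 0.097 = 34.9°
tan(βl) = 0.698
For a short-circuited stub, Z_in = jZ_0·tan(βl)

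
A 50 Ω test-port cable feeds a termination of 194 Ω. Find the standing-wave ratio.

Γ = (194 − 50)/(194 + 50) = 0.59
VSWR = (1 + 0.59)/(1 − 0.59)

VSWR ≈ 3.88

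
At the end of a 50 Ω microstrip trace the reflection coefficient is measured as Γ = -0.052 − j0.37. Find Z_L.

Z_L = Z_0·(1 + Γ)/(1 − Γ) = 50·(0.948 − j0.37)/(1.05 + j0.37)

Z_L ≈ 34.6 − j29.8 Ω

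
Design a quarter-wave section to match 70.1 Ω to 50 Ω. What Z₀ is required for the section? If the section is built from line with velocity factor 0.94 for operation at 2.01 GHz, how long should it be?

Z_qwt ≈ 59.2 Ω; length ≈ 3.51 cm

Z_qwt = √(Z_0·R_L) = √(50 × 70.1) = √3505
λ = 0.94·c/f = 0.14 m, so l = λ/4 = 0.0351 m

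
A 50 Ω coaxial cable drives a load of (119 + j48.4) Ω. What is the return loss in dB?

RL ≈ 6.39 dB

Γ = (69 + j48.4)/(169 + j48.4), |Γ| = 0.479
RL = −20·log₁₀|Γ| = −20·log₁₀(0.479)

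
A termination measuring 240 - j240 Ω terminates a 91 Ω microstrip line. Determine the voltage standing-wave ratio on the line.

VSWR ≈ 5.47

Γ = (Z_L − Z_0)/(Z_L + Z_0) = (149 − j240)/(331 − j240)
|Γ| = 282/409 = 0.691
VSWR = (1 + |Γ|)/(1 − |Γ|) = 1.69/0.309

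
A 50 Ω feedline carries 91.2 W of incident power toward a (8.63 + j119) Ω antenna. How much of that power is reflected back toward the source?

|Γ| = |(-41.37 + j119)/(58.63 + j119)| = 0.95
|Γ|² = 0.902
P_refl = |Γ|²·P_inc = 82.3 W, P_del = (1 − |Γ|²)·P_inc = 8.94 W

P_reflected ≈ 82.3 W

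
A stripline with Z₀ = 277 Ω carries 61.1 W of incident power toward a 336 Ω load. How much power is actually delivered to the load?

P_delivered ≈ 60.5 W

Γ = (336 − 277)/(336 + 277) = 0.0962
|Γ|² = 0.00926
P_refl = |Γ|²·P_inc = 0.566 W, P_del = (1 − |Γ|²)·P_inc = 60.5 W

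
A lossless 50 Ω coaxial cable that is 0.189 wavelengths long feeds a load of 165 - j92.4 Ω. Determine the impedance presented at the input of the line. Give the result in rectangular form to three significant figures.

Z_in ≈ 12 − j12 Ω

βl = 2π × 0.189 = 68°
tan(βl) = tan(68°) = 2.48
Z_in = Z_0·(Z_L + jZ_0·tanβl)/(Z_0 + jZ_L·tanβl)
     = 50·(165 + j31.6)/(279 + j409)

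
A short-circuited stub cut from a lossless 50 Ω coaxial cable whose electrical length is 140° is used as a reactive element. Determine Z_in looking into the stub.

tan(βl) = -0.839
For a short-circuited stub, Z_in = jZ_0·tan(βl)

Z_in ≈ −j42 Ω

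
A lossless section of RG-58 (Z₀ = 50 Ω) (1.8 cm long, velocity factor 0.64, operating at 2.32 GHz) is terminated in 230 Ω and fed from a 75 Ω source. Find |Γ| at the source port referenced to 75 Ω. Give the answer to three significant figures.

λ = v/f = 0.64·c / 2.32 GHz = 0.0828 m
βl = 2π·l/λ = 2π × 0.217 = 78.3°
tan(βl) = 4.83
Z_in = Z_0·(Z_L + jZ_0·tanβl)/(Z_0 + jZ_L·tanβl) = 11.3 − j9.85 Ω
Γ_s = (Z_in − Z_s)/(Z_in + Z_s) = (-63.7 − j9.85)/(86.3 − j9.85), |Γ_s| = 0.742

|Γ| ≈ 0.742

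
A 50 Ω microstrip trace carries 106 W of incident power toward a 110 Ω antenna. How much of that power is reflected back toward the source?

P_reflected ≈ 14.9 W

Γ = (110 − 50)/(110 + 50) = 0.375
|Γ|² = 0.141
P_refl = |Γ|²·P_inc = 14.9 W, P_del = (1 − |Γ|²)·P_inc = 91.1 W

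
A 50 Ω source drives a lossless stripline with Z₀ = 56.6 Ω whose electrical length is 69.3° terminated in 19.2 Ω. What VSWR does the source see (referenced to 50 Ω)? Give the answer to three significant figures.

VSWR ≈ 3.25

tan(βl) = 2.65
Z_in = Z_0·(Z_L + jZ_0·tanβl)/(Z_0 + jZ_L·tanβl) = 85.1 + j73.4 Ω
Γ_s = (Z_in − Z_s)/(Z_in + Z_s) = (35.1 + j73.4)/(135 + j73.4), |Γ_s| = 0.529
VSWR = (1 + |Γ_s|)/(1 − |Γ_s|)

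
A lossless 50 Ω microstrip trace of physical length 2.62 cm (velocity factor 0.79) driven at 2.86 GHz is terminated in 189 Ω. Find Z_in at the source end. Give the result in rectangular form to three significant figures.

Z_in ≈ 15.6 + j20.3 Ω

λ = v/f = 0.79·c / 2.86 GHz = 0.0829 m
βl = 2π·l/λ = 2π × 0.316 = 114°
tan(βl) = tan(114°) = -2.27
Z_in = Z_0·(Z_L + jZ_0·tanβl)/(Z_0 + jZ_L·tanβl)
     = 50·(189 − j113)/(50 − j428)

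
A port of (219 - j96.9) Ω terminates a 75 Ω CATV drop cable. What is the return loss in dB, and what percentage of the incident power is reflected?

RL ≈ 5.03 dB; 31.4% of incident power reflected

Γ = (144 − j96.9)/(294 − j96.9), |Γ| = 0.561
RL = −20·log₁₀(0.561) = 5.03 dB
P_refl/P_inc = |Γ|² = 0.314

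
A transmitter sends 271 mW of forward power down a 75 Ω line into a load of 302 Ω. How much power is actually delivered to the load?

P_delivered ≈ 173 mW

Γ = (302 − 75)/(302 + 75) = 0.602
|Γ|² = 0.363
P_refl = |Γ|²·P_inc = 98.3 mW, P_del = (1 − |Γ|²)·P_inc = 173 mW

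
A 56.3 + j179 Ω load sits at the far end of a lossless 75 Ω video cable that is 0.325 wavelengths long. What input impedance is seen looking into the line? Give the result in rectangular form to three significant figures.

Z_in ≈ 7.92 + j7.65 Ω

βl = 2π × 0.325 = 117°
tan(βl) = tan(117°) = -1.96
Z_in = Z_0·(Z_L + jZ_0·tanβl)/(Z_0 + jZ_L·tanβl)
     = 75·(56.3 + j31.8)/(426 − j110)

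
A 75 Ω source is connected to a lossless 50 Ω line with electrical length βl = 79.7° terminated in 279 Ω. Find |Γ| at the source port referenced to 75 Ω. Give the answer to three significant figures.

|Γ| ≈ 0.783

tan(βl) = 5.5
Z_in = Z_0·(Z_L + jZ_0·tanβl)/(Z_0 + jZ_L·tanβl) = 9.25 − j8.79 Ω
Γ_s = (Z_in − Z_s)/(Z_in + Z_s) = (-65.8 − j8.79)/(84.2 − j8.79), |Γ_s| = 0.783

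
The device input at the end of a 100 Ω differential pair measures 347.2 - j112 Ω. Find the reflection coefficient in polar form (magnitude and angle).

Γ ≈ 0.589 ∠ -10.3°

Γ = (Z_L − Z_0)/(Z_L + Z_0) = (247.2 − j112)/(447.2 − j112)
|Γ| = 271/461 = 0.589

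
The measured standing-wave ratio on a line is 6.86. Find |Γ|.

|Γ| = (S − 1)/(S + 1) = (6.86 − 1)/(6.86 + 1) = 5.86/7.86

|Γ| ≈ 0.746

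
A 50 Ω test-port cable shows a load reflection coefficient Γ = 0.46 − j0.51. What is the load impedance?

Z_L = Z_0·(1 + Γ)/(1 − Γ) = 50·(1.46 − j0.51)/(0.54 + j0.51)

Z_L ≈ 47.9 − j92.4 Ω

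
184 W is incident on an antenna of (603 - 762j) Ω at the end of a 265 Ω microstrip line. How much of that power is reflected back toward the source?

P_reflected ≈ 95.8 W

|Γ| = |(338 − j762)/(868 − j762)| = 0.722
|Γ|² = 0.521
P_refl = |Γ|²·P_inc = 95.8 W, P_del = (1 − |Γ|²)·P_inc = 88.2 W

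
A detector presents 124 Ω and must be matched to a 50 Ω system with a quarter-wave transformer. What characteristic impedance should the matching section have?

Z_qwt = √(Z_0·R_L) = √(50 × 124) = √6200

Z_qwt ≈ 78.7 Ω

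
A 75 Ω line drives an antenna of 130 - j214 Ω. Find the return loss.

RL ≈ 2.55 dB

Γ = (55 − j214)/(205 − j214), |Γ| = 0.746
RL = −20·log₁₀|Γ| = −20·log₁₀(0.746)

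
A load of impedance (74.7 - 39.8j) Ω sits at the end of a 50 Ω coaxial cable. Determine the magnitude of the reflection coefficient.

Γ = (Z_L − Z_0)/(Z_L + Z_0) = (24.7 − j39.8)/(124.7 − j39.8)
|Γ| = 46.8/131

|Γ| ≈ 0.358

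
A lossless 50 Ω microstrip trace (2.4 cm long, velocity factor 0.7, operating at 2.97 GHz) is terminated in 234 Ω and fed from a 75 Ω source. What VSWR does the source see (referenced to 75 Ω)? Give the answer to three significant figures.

λ = v/f = 0.7·c / 2.97 GHz = 0.0707 m
βl = 2π·l/λ = 2π × 0.339 = 122°
tan(βl) = -1.59
Z_in = Z_0·(Z_L + jZ_0·tanβl)/(Z_0 + jZ_L·tanβl) = 14.7 + j29.5 Ω
Γ_s = (Z_in − Z_s)/(Z_in + Z_s) = (-60.3 + j29.5)/(89.7 + j29.5), |Γ_s| = 0.712
VSWR = (1 + |Γ_s|)/(1 − |Γ_s|)

VSWR ≈ 5.94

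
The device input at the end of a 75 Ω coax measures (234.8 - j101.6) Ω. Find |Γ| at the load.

Γ = (Z_L − Z_0)/(Z_L + Z_0) = (159.8 − j101.6)/(309.8 − j101.6)
|Γ| = 189/326

|Γ| ≈ 0.581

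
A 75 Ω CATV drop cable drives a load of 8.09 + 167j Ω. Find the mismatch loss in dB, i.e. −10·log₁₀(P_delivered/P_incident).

Γ = (-66.91 + j167)/(83.09 + j167), |Γ| = 0.964
|Γ|² = 0.93, so P_del/P_inc = 1 − |Γ|² = 0.0698
ML = −10·log₁₀(1 − |Γ|²)

mismatch loss ≈ 11.6 dB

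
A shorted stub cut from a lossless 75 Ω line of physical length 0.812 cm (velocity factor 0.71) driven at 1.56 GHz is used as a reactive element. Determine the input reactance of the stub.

λ = v/f = 0.71·c / 1.56 GHz = 0.137 m
βl = 2π·l/λ = 2π × 0.0595 = 21.4°
tan(βl) = 0.392
For a shorted stub, Z_in = jZ_0·tan(βl)

X_in ≈ 29.4 Ω (inductive)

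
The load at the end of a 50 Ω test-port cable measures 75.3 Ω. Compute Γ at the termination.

Γ = 0.202

Γ = (Z_L − Z_0)/(Z_L + Z_0) = (75.3 − 50)/(75.3 + 50) = 25.3/125.3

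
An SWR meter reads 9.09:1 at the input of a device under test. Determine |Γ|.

|Γ| = (S − 1)/(S + 1) = (9.09 − 1)/(9.09 + 1) = 8.09/10.1

|Γ| ≈ 0.802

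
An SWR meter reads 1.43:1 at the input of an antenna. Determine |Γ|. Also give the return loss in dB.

|Γ| = (S − 1)/(S + 1) = (1.43 − 1)/(1.43 + 1) = 0.43/2.43
RL = −20·log₁₀|Γ| = −20·log₁₀(0.177)

|Γ| ≈ 0.177; return loss ≈ 15 dB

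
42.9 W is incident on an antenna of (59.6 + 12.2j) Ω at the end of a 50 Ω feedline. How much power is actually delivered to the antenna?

P_delivered ≈ 42 W

|Γ| = |(9.6 + j12.2)/(109.6 + j12.2)| = 0.141
|Γ|² = 0.0198
P_refl = |Γ|²·P_inc = 0.85 W, P_del = (1 − |Γ|²)·P_inc = 42 W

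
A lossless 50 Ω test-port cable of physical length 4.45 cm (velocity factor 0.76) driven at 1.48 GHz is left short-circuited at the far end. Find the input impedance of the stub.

Z_in ≈ −j201 Ω

λ = v/f = 0.76·c / 1.48 GHz = 0.154 m
βl = 2π·l/λ = 2π × 0.289 = 104°
tan(βl) = -4.01
For a short-circuited stub, Z_in = jZ_0·tan(βl)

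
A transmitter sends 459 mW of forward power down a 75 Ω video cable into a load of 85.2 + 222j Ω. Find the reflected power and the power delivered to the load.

P_reflected ≈ 302 mW; P_delivered ≈ 157 mW

|Γ| = |(10.2 + j222)/(160.2 + j222)| = 0.812
|Γ|² = 0.659
P_refl = |Γ|²·P_inc = 302 mW, P_del = (1 − |Γ|²)·P_inc = 157 mW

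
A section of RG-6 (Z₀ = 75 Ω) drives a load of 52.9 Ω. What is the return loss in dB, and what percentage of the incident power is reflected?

Γ = (52.9 − 75)/(52.9 + 75) = -0.173
RL = −20·log₁₀(0.173) = 15.2 dB
P_refl/P_inc = |Γ|² = 0.0299

RL ≈ 15.2 dB; 2.99% of incident power reflected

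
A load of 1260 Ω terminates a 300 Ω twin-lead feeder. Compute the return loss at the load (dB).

RL ≈ 4.22 dB

Γ = (1260 − 300)/(1260 + 300) = 0.615
RL = −20·log₁₀|Γ| = −20·log₁₀(0.615)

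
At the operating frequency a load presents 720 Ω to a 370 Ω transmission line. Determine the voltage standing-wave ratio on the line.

Γ = (720 − 370)/(720 + 370) = 0.321
VSWR = (1 + 0.321)/(1 − 0.321)

VSWR ≈ 1.95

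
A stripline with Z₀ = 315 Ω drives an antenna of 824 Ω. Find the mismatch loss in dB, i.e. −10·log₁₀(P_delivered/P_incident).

Γ = (824 − 315)/(824 + 315) = 0.447
|Γ|² = 0.2, so P_del/P_inc = 1 − |Γ|² = 0.8
ML = −10·log₁₀(1 − |Γ|²)

mismatch loss ≈ 0.967 dB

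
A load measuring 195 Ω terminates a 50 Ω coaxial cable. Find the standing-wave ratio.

VSWR ≈ 3.9

For a purely resistive load, VSWR = R_L/Z_0 or Z_0/R_L (whichever > 1) = 195/50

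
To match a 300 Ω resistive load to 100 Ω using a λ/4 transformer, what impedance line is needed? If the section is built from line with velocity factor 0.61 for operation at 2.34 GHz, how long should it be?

Z_qwt ≈ 173 Ω; length ≈ 1.96 cm

Z_qwt = √(Z_0·R_L) = √(100 × 300) = √30000
λ = 0.61·c/f = 0.0782 m, so l = λ/4 = 0.0196 m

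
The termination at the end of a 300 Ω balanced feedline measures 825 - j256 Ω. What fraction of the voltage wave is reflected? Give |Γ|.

Γ = (Z_L − Z_0)/(Z_L + Z_0) = (525 − j256)/(1125 − j256)
|Γ| = 584/1150

|Γ| ≈ 0.506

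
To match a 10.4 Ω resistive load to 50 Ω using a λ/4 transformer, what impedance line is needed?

Z_qwt ≈ 22.8 Ω

Z_qwt = √(Z_0·R_L) = √(50 × 10.4) = √520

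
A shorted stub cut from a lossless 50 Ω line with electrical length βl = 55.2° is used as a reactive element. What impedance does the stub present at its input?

Z_in ≈ +j71.9 Ω

tan(βl) = 1.44
For a shorted stub, Z_in = jZ_0·tan(βl)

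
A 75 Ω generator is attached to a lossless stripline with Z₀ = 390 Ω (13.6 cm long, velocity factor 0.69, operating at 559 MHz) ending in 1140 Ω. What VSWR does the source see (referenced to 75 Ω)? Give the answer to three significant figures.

VSWR ≈ 8.05

λ = v/f = 0.69·c / 559 MHz = 0.37 m
βl = 2π·l/λ = 2π × 0.367 = 132°
tan(βl) = -1.1
Z_in = Z_0·(Z_L + jZ_0·tanβl)/(Z_0 + jZ_L·tanβl) = 222 + j285 Ω
Γ_s = (Z_in − Z_s)/(Z_in + Z_s) = (147 + j285)/(297 + j285), |Γ_s| = 0.779
VSWR = (1 + |Γ_s|)/(1 − |Γ_s|)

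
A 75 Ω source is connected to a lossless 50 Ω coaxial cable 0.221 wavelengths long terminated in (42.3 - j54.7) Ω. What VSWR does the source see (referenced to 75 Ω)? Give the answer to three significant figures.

VSWR ≈ 4.3

βl = 2π × 0.221 = 79.6°
tan(βl) = 5.43
Z_in = Z_0·(Z_L + jZ_0·tanβl)/(Z_0 + jZ_L·tanβl) = 18.6 + j18.9 Ω
Γ_s = (Z_in − Z_s)/(Z_in + Z_s) = (-56.4 + j18.9)/(93.6 + j18.9), |Γ_s| = 0.623
VSWR = (1 + |Γ_s|)/(1 − |Γ_s|)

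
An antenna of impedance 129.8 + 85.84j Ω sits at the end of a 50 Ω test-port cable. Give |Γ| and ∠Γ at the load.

Γ ≈ 0.588 ∠ 21.6°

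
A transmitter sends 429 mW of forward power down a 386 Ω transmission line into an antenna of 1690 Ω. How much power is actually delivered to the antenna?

P_delivered ≈ 260 mW

Γ = (1690 − 386)/(1690 + 386) = 0.628
|Γ|² = 0.395
P_refl = |Γ|²·P_inc = 169 mW, P_del = (1 − |Γ|²)·P_inc = 260 mW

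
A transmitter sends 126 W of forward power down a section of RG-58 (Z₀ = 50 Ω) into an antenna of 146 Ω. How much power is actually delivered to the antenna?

P_delivered ≈ 95.8 W

Γ = (146 − 50)/(146 + 50) = 0.49
|Γ|² = 0.24
P_refl = |Γ|²·P_inc = 30.2 W, P_del = (1 − |Γ|²)·P_inc = 95.8 W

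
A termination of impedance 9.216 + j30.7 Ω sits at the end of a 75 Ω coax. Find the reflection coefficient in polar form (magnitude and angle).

Γ = (Z_L − Z_0)/(Z_L + Z_0) = (-65.78 + j30.7)/(84.22 + j30.7)
|Γ| = 72.6/89.6 = 0.81

Γ ≈ 0.81 ∠ 135°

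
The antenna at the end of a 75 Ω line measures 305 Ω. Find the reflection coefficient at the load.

Γ = 0.605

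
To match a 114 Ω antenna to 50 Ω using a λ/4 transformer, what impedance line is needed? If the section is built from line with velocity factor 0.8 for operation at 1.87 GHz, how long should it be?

Z_qwt ≈ 75.5 Ω; length ≈ 3.21 cm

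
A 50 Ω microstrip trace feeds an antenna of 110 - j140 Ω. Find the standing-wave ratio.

Γ = (Z_L − Z_0)/(Z_L + Z_0) = (60 − j140)/(160 − j140)
|Γ| = 152/213 = 0.716
VSWR = (1 + |Γ|)/(1 − |Γ|) = 1.72/0.284

VSWR ≈ 6.05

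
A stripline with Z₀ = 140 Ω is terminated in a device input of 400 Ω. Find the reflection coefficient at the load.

Γ = (Z_L − Z_0)/(Z_L + Z_0) = (400 − 140)/(400 + 140) = 260/540

Γ = 0.481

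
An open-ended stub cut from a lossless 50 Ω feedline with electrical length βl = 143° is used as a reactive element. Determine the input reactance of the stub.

tan(βl) = -0.754
For an open-ended stub, Z_in = −jZ_0·cot(βl) = −jZ_0/tan(βl)

X_in ≈ 66.4 Ω (inductive)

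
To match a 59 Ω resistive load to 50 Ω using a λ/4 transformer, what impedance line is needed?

Z_qwt ≈ 54.3 Ω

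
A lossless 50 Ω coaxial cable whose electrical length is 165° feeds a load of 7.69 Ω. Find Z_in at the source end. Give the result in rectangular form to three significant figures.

Z_in ≈ 8.23 − j13.1 Ω

tan(βl) = tan(165°) = -0.268
Z_in = Z_0·(Z_L + jZ_0·tanβl)/(Z_0 + jZ_L·tanβl)
     = 50·(7.69 − j13.4)/(50 − j2.06)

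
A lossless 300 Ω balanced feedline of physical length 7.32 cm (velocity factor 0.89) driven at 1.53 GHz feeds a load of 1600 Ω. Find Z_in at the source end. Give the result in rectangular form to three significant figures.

Z_in ≈ 215 + j469 Ω

λ = v/f = 0.89·c / 1.53 GHz = 0.175 m
βl = 2π·l/λ = 2π × 0.419 = 151°
tan(βl) = tan(151°) = -0.554
Z_in = Z_0·(Z_L + jZ_0·tanβl)/(Z_0 + jZ_L·tanβl)
     = 300·(1600 − j166)/(300 − j887)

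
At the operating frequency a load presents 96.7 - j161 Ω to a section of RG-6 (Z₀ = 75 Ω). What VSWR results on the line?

VSWR ≈ 5.46

Γ = (Z_L − Z_0)/(Z_L + Z_0) = (21.7 − j161)/(171.7 − j161)
|Γ| = 162/235 = 0.69
VSWR = (1 + |Γ|)/(1 − |Γ|) = 1.69/0.31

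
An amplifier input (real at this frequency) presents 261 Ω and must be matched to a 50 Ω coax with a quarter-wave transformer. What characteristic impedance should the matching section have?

Z_qwt ≈ 114 Ω

Z_qwt = √(Z_0·R_L) = √(50 × 261) = √13050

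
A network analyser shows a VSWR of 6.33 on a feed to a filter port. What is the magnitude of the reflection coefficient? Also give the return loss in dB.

|Γ| = (S − 1)/(S + 1) = (6.33 − 1)/(6.33 + 1) = 5.33/7.33
RL = −20·log₁₀|Γ| = −20·log₁₀(0.727)

|Γ| ≈ 0.727; return loss ≈ 2.77 dB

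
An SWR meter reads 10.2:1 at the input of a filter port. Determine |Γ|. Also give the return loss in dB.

|Γ| ≈ 0.821; return loss ≈ 1.71 dB

|Γ| = (S − 1)/(S + 1) = (10.2 − 1)/(10.2 + 1) = 9.2/11.2
RL = −20·log₁₀|Γ| = −20·log₁₀(0.821)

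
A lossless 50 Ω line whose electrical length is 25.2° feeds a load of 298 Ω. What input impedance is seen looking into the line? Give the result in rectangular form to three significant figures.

tan(βl) = tan(25.2°) = 0.471
Z_in = Z_0·(Z_L + jZ_0·tanβl)/(Z_0 + jZ_L·tanβl)
     = 50·(298 + j23.5)/(50 + j140)

Z_in ≈ 41.1 − j91.6 Ω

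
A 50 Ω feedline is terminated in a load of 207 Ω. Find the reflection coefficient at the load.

Γ = 0.611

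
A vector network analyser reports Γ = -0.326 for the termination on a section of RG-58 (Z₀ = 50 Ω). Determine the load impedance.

Z_L = Z_0·(1 + Γ)/(1 − Γ) = 50·(0.674)/(1.33)

Z_L ≈ 25.4 Ω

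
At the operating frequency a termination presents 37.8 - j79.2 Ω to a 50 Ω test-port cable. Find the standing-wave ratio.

Γ = (Z_L − Z_0)/(Z_L + Z_0) = (-12.2 − j79.2)/(87.8 − j79.2)
|Γ| = 80.1/118 = 0.678
VSWR = (1 + |Γ|)/(1 − |Γ|) = 1.68/0.322

VSWR ≈ 5.21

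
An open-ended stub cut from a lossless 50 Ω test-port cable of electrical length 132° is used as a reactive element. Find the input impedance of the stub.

tan(βl) = -1.11
For an open-ended stub, Z_in = −jZ_0·cot(βl) = −jZ_0/tan(βl)

Z_in ≈ +j45 Ω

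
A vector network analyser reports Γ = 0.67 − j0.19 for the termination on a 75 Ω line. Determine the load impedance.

Z_L ≈ 266 − j197 Ω

Z_L = Z_0·(1 + Γ)/(1 − Γ) = 75·(1.67 − j0.19)/(0.33 + j0.19)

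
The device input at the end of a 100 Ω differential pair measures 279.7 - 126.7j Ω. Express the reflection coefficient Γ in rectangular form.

Γ ≈ 0.526 − j0.158

Γ = (Z_L − Z_0)/(Z_L + Z_0) = (179.7 − j126.7)/(379.7 − j126.7)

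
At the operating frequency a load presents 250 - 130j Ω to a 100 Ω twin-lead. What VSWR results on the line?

VSWR ≈ 3.27

Γ = (Z_L − Z_0)/(Z_L + Z_0) = (150 − j130)/(350 − j130)
|Γ| = 198/373 = 0.532
VSWR = (1 + |Γ|)/(1 − |Γ|) = 1.53/0.468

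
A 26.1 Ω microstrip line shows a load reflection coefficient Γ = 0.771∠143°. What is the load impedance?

Z_L ≈ 3.75 + j8.57 Ω

Z_L = Z_0·(1 + Γ)/(1 − Γ) = 26.1·(0.384 + j0.464)/(1.62 − j0.464)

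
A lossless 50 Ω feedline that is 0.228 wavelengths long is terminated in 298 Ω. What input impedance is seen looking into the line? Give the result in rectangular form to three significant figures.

Z_in ≈ 8.55 − j6.76 Ω

βl = 2π × 0.228 = 82.1°
tan(βl) = tan(82.1°) = 7.19
Z_in = Z_0·(Z_L + jZ_0·tanβl)/(Z_0 + jZ_L·tanβl)
     = 50·(298 + j359)/(50 + j2140)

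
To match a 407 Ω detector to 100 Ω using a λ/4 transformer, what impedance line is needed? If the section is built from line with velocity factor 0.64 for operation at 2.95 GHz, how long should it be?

Z_qwt = √(Z_0·R_L) = √(100 × 407) = √40700
λ = 0.64·c/f = 0.0651 m, so l = λ/4 = 0.0163 m

Z_qwt ≈ 202 Ω; length ≈ 1.63 cm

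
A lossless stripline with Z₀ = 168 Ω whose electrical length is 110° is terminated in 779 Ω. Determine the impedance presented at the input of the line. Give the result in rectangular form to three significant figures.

Z_in ≈ 40.8 + j57.9 Ω

tan(βl) = tan(110°) = -2.75
Z_in = Z_0·(Z_L + jZ_0·tanβl)/(Z_0 + jZ_L·tanβl)
     = 168·(779 − j462)/(168 − j2140)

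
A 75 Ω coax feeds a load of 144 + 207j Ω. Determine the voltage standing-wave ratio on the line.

VSWR ≈ 6.25

Γ = (Z_L − Z_0)/(Z_L + Z_0) = (69 + j207)/(219 + j207)
|Γ| = 218/301 = 0.724
VSWR = (1 + |Γ|)/(1 − |Γ|) = 1.72/0.276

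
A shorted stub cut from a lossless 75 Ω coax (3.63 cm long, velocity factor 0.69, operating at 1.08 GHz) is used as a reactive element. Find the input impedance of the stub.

λ = v/f = 0.69·c / 1.08 GHz = 0.192 m
βl = 2π·l/λ = 2π × 0.189 = 68.2°
tan(βl) = 2.5
For a shorted stub, Z_in = jZ_0·tan(βl)

Z_in ≈ +j187 Ω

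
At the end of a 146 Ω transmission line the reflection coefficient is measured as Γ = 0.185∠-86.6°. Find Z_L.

Z_L = Z_0·(1 + Γ)/(1 − Γ) = 146·(1.01 − j0.185)/(0.989 + j0.185)

Z_L ≈ 139 − j53.3 Ω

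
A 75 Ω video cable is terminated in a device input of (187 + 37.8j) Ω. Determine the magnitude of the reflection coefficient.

|Γ| ≈ 0.447

Γ = (Z_L − Z_0)/(Z_L + Z_0) = (112 + j37.8)/(262 + j37.8)
|Γ| = 118/265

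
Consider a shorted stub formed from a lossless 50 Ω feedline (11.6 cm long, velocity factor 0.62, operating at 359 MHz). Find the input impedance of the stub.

λ = v/f = 0.62·c / 359 MHz = 0.518 m
βl = 2π·l/λ = 2π × 0.224 = 80.6°
tan(βl) = 6.04
For a shorted stub, Z_in = jZ_0·tan(βl)

Z_in ≈ +j302 Ω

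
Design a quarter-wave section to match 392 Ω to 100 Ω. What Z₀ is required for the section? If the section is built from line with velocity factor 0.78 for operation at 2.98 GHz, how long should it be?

Z_qwt = √(Z_0·R_L) = √(100 × 392) = √39200
λ = 0.78·c/f = 0.0785 m, so l = λ/4 = 0.0196 m

Z_qwt ≈ 198 Ω; length ≈ 1.96 cm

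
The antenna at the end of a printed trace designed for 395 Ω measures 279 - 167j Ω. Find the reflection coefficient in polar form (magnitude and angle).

Γ = (Z_L − Z_0)/(Z_L + Z_0) = (-116 − j167)/(674 − j167)
|Γ| = 203/694 = 0.293

Γ ≈ 0.293 ∠ -111°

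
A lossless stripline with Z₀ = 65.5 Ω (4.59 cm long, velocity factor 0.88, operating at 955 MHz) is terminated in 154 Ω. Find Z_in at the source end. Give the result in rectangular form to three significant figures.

λ = v/f = 0.88·c / 955 MHz = 0.276 m
βl = 2π·l/λ = 2π × 0.166 = 59.8°
tan(βl) = tan(59.8°) = 1.72
Z_in = Z_0·(Z_L + jZ_0·tanβl)/(Z_0 + jZ_L·tanβl)
     = 65.5·(154 + j112)/(65.5 + j264)

Z_in ≈ 35.2 − j29.4 Ω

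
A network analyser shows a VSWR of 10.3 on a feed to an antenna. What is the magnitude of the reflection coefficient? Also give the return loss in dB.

|Γ| = (S − 1)/(S + 1) = (10.3 − 1)/(10.3 + 1) = 9.3/11.3
RL = −20·log₁₀|Γ| = −20·log₁₀(0.823)

|Γ| ≈ 0.823; return loss ≈ 1.69 dB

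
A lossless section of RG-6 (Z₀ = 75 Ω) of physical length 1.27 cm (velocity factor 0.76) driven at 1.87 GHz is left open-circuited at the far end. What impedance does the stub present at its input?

λ = v/f = 0.76·c / 1.87 GHz = 0.122 m
βl = 2π·l/λ = 2π × 0.104 = 37.5°
tan(βl) = 0.767
For an open-circuited stub, Z_in = −jZ_0·cot(βl) = −jZ_0/tan(βl)

Z_in ≈ −j97.7 Ω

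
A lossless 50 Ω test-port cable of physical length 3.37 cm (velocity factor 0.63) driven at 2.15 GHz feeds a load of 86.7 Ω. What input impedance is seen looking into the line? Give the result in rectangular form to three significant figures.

Z_in ≈ 45.7 + j26.3 Ω

λ = v/f = 0.63·c / 2.15 GHz = 0.0879 m
βl = 2π·l/λ = 2π × 0.383 = 138°
tan(βl) = tan(138°) = -0.9
Z_in = Z_0·(Z_L + jZ_0·tanβl)/(Z_0 + jZ_L·tanβl)
     = 50·(86.7 − j45)/(50 − j78)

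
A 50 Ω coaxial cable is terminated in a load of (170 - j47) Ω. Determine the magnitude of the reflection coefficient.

Γ = (Z_L − Z_0)/(Z_L + Z_0) = (120 − j47)/(220 − j47)
|Γ| = 129/225

|Γ| ≈ 0.573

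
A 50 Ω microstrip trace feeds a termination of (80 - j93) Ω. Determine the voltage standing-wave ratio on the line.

Γ = (Z_L − Z_0)/(Z_L + Z_0) = (30 − j93)/(130 − j93)
|Γ| = 97.7/160 = 0.611
VSWR = (1 + |Γ|)/(1 − |Γ|) = 1.61/0.389

VSWR ≈ 4.15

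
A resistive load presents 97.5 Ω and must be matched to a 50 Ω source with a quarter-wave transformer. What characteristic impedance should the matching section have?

Z_qwt ≈ 69.8 Ω

Z_qwt = √(Z_0·R_L) = √(50 × 97.5) = √4875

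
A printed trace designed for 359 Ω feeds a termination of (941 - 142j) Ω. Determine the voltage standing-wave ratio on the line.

VSWR ≈ 2.69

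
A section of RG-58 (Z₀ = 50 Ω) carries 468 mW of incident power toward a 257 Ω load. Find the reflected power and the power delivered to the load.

Γ = (257 − 50)/(257 + 50) = 0.674
|Γ|² = 0.455
P_refl = |Γ|²·P_inc = 213 mW, P_del = (1 − |Γ|²)·P_inc = 255 mW

P_reflected ≈ 213 mW; P_delivered ≈ 255 mW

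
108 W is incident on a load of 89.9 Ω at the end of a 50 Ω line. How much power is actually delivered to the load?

P_delivered ≈ 99.2 W

Γ = (89.9 − 50)/(89.9 + 50) = 0.285
|Γ|² = 0.0813
P_refl = |Γ|²·P_inc = 8.78 W, P_del = (1 − |Γ|²)·P_inc = 99.2 W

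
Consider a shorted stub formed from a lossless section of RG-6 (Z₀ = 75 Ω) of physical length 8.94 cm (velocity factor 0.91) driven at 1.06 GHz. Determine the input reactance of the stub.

X_in ≈ -107 Ω (capacitive)

λ = v/f = 0.91·c / 1.06 GHz = 0.258 m
βl = 2π·l/λ = 2π × 0.347 = 125°
tan(βl) = -1.43
For a shorted stub, Z_in = jZ_0·tan(βl)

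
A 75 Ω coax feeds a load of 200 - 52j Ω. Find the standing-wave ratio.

Γ = (Z_L − Z_0)/(Z_L + Z_0) = (125 − j52)/(275 − j52)
|Γ| = 135/280 = 0.484
VSWR = (1 + |Γ|)/(1 − |Γ|) = 1.48/0.516

VSWR ≈ 2.87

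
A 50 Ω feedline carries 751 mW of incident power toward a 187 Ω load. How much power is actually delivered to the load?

P_delivered ≈ 500 mW

Γ = (187 − 50)/(187 + 50) = 0.578
|Γ|² = 0.334
P_refl = |Γ|²·P_inc = 251 mW, P_del = (1 − |Γ|²)·P_inc = 500 mW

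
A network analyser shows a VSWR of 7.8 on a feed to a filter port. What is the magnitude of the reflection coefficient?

|Γ| ≈ 0.773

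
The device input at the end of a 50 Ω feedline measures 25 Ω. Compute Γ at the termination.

Γ = -0.333

Γ = (Z_L − Z_0)/(Z_L + Z_0) = (25 − 50)/(25 + 50) = -25/75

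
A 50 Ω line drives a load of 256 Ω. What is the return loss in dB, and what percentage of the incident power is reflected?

Γ = (256 − 50)/(256 + 50) = 0.673
RL = −20·log₁₀(0.673) = 3.44 dB
P_refl/P_inc = |Γ|² = 0.453

RL ≈ 3.44 dB; 45.3% of incident power reflected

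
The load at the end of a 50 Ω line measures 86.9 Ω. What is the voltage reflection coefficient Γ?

Γ = (Z_L − Z_0)/(Z_L + Z_0) = (86.9 − 50)/(86.9 + 50) = 36.9/136.9

Γ = 0.27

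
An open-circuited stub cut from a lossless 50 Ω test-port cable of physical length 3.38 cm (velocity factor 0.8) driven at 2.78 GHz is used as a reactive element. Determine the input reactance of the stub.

X_in ≈ 61.6 Ω (inductive)

λ = v/f = 0.8·c / 2.78 GHz = 0.0863 m
βl = 2π·l/λ = 2π × 0.392 = 141°
tan(βl) = -0.811
For an open-circuited stub, Z_in = −jZ_0·cot(βl) = −jZ_0/tan(βl)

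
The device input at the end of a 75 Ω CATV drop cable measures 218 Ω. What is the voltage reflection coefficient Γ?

Γ = (Z_L − Z_0)/(Z_L + Z_0) = (218 − 75)/(218 + 75) = 143/293

Γ = 0.488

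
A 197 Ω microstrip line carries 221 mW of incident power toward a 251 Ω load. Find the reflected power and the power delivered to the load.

P_reflected ≈ 3.21 mW; P_delivered ≈ 218 mW

Γ = (251 − 197)/(251 + 197) = 0.121
|Γ|² = 0.0145
P_refl = |Γ|²·P_inc = 3.21 mW, P_del = (1 − |Γ|²)·P_inc = 218 mW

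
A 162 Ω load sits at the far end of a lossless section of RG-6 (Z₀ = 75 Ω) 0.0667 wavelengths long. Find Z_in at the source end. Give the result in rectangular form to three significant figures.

βl = 2π × 0.0667 = 24°
tan(βl) = tan(24°) = 0.445
Z_in = Z_0·(Z_L + jZ_0·tanβl)/(Z_0 + jZ_L·tanβl)
     = 75·(162 + j33.4)/(75 + j72.2)

Z_in ≈ 101 − j63.6 Ω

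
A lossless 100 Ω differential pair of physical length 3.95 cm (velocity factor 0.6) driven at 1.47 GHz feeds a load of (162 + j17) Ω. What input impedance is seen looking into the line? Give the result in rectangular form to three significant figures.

Z_in ≈ 65.7 + j22.3 Ω

λ = v/f = 0.6·c / 1.47 GHz = 0.122 m
βl = 2π·l/λ = 2π × 0.323 = 116°
tan(βl) = tan(116°) = -2.04
Z_in = Z_0·(Z_L + jZ_0·tanβl)/(Z_0 + jZ_L·tanβl)
     = 100·(162 − j187)/(135 − j330)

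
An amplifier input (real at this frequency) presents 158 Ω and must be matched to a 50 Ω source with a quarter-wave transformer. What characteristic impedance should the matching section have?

Z_qwt = √(Z_0·R_L) = √(50 × 158) = √7900

Z_qwt ≈ 88.9 Ω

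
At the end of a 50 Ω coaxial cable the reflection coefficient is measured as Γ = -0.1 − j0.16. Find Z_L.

Z_L = Z_0·(1 + Γ)/(1 − Γ) = 50·(0.9 − j0.16)/(1.1 + j0.16)

Z_L ≈ 39 − j12.9 Ω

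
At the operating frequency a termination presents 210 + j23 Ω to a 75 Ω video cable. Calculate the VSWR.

VSWR ≈ 2.84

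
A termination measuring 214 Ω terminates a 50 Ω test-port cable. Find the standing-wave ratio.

VSWR ≈ 4.28

Γ = (214 − 50)/(214 + 50) = 0.621
VSWR = (1 + 0.621)/(1 − 0.621)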